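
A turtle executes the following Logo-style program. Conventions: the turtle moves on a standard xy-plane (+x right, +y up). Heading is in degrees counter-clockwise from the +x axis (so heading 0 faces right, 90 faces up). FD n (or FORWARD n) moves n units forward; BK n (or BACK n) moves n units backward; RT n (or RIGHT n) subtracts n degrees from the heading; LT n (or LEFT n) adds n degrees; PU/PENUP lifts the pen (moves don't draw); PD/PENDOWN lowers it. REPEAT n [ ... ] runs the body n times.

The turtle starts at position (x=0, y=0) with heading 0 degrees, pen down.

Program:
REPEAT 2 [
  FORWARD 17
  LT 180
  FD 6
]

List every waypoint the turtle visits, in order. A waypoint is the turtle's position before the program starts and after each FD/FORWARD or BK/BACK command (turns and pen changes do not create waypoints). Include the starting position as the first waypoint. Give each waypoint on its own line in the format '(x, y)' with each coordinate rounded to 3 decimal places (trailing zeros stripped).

Executing turtle program step by step:
Start: pos=(0,0), heading=0, pen down
REPEAT 2 [
  -- iteration 1/2 --
  FD 17: (0,0) -> (17,0) [heading=0, draw]
  LT 180: heading 0 -> 180
  FD 6: (17,0) -> (11,0) [heading=180, draw]
  -- iteration 2/2 --
  FD 17: (11,0) -> (-6,0) [heading=180, draw]
  LT 180: heading 180 -> 0
  FD 6: (-6,0) -> (0,0) [heading=0, draw]
]
Final: pos=(0,0), heading=0, 4 segment(s) drawn
Waypoints (5 total):
(0, 0)
(17, 0)
(11, 0)
(-6, 0)
(0, 0)

Answer: (0, 0)
(17, 0)
(11, 0)
(-6, 0)
(0, 0)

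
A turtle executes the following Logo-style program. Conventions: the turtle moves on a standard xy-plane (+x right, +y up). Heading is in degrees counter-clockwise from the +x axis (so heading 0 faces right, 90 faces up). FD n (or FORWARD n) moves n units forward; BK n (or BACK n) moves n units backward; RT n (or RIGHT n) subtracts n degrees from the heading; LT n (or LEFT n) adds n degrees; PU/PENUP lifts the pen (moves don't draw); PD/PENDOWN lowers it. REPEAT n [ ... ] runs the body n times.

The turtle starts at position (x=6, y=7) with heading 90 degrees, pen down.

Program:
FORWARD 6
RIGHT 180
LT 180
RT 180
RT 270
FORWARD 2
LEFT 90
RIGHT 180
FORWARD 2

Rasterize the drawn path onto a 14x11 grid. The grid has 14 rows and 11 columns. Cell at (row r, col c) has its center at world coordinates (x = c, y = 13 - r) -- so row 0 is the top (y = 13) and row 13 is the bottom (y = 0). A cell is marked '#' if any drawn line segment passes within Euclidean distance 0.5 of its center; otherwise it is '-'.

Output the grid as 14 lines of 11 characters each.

Segment 0: (6,7) -> (6,13)
Segment 1: (6,13) -> (8,13)
Segment 2: (8,13) -> (8,11)

Answer: ------###--
------#-#--
------#-#--
------#----
------#----
------#----
------#----
-----------
-----------
-----------
-----------
-----------
-----------
-----------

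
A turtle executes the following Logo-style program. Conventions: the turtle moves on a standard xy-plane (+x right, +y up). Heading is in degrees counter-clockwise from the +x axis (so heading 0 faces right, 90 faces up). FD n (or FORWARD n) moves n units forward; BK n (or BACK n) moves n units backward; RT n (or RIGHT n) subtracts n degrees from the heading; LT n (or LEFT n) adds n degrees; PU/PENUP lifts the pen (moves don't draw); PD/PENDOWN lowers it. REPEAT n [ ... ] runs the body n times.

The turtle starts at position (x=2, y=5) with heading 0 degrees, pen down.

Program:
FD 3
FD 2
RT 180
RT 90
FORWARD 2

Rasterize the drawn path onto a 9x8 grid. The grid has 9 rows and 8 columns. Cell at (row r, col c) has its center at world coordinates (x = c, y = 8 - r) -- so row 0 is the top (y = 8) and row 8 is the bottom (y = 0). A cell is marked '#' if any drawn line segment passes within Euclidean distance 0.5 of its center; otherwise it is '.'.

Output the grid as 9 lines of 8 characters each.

Answer: ........
.......#
.......#
..######
........
........
........
........
........

Derivation:
Segment 0: (2,5) -> (5,5)
Segment 1: (5,5) -> (7,5)
Segment 2: (7,5) -> (7,7)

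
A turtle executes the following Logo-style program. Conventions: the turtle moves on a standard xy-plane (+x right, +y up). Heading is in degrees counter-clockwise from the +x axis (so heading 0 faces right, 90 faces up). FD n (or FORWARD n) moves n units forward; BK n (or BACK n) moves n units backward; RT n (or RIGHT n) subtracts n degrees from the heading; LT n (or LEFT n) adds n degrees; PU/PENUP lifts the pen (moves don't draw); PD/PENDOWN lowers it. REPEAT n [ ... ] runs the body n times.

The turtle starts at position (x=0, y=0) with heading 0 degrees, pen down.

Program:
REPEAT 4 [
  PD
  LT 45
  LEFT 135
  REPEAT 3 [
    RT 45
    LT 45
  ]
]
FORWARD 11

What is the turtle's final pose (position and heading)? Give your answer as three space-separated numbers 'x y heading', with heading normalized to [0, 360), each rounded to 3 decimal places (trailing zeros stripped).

Answer: 11 0 0

Derivation:
Executing turtle program step by step:
Start: pos=(0,0), heading=0, pen down
REPEAT 4 [
  -- iteration 1/4 --
  PD: pen down
  LT 45: heading 0 -> 45
  LT 135: heading 45 -> 180
  REPEAT 3 [
    -- iteration 1/3 --
    RT 45: heading 180 -> 135
    LT 45: heading 135 -> 180
    -- iteration 2/3 --
    RT 45: heading 180 -> 135
    LT 45: heading 135 -> 180
    -- iteration 3/3 --
    RT 45: heading 180 -> 135
    LT 45: heading 135 -> 180
  ]
  -- iteration 2/4 --
  PD: pen down
  LT 45: heading 180 -> 225
  LT 135: heading 225 -> 0
  REPEAT 3 [
    -- iteration 1/3 --
    RT 45: heading 0 -> 315
    LT 45: heading 315 -> 0
    -- iteration 2/3 --
    RT 45: heading 0 -> 315
    LT 45: heading 315 -> 0
    -- iteration 3/3 --
    RT 45: heading 0 -> 315
    LT 45: heading 315 -> 0
  ]
  -- iteration 3/4 --
  PD: pen down
  LT 45: heading 0 -> 45
  LT 135: heading 45 -> 180
  REPEAT 3 [
    -- iteration 1/3 --
    RT 45: heading 180 -> 135
    LT 45: heading 135 -> 180
    -- iteration 2/3 --
    RT 45: heading 180 -> 135
    LT 45: heading 135 -> 180
    -- iteration 3/3 --
    RT 45: heading 180 -> 135
    LT 45: heading 135 -> 180
  ]
  -- iteration 4/4 --
  PD: pen down
  LT 45: heading 180 -> 225
  LT 135: heading 225 -> 0
  REPEAT 3 [
    -- iteration 1/3 --
    RT 45: heading 0 -> 315
    LT 45: heading 315 -> 0
    -- iteration 2/3 --
    RT 45: heading 0 -> 315
    LT 45: heading 315 -> 0
    -- iteration 3/3 --
    RT 45: heading 0 -> 315
    LT 45: heading 315 -> 0
  ]
]
FD 11: (0,0) -> (11,0) [heading=0, draw]
Final: pos=(11,0), heading=0, 1 segment(s) drawn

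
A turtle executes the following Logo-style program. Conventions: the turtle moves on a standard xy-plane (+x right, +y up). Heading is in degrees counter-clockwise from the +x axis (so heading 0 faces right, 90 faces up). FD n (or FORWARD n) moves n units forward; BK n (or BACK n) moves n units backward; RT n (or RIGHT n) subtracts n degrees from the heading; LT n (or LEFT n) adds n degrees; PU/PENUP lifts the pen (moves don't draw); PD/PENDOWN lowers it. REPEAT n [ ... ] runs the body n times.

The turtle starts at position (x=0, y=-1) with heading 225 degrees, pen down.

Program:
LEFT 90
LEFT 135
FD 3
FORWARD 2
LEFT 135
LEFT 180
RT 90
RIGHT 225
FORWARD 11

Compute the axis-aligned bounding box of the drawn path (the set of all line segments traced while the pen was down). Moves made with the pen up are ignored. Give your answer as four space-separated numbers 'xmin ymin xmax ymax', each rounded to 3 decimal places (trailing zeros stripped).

Answer: 0 -1 0 15

Derivation:
Executing turtle program step by step:
Start: pos=(0,-1), heading=225, pen down
LT 90: heading 225 -> 315
LT 135: heading 315 -> 90
FD 3: (0,-1) -> (0,2) [heading=90, draw]
FD 2: (0,2) -> (0,4) [heading=90, draw]
LT 135: heading 90 -> 225
LT 180: heading 225 -> 45
RT 90: heading 45 -> 315
RT 225: heading 315 -> 90
FD 11: (0,4) -> (0,15) [heading=90, draw]
Final: pos=(0,15), heading=90, 3 segment(s) drawn

Segment endpoints: x in {0, 0, 0, 0}, y in {-1, 2, 4, 15}
xmin=0, ymin=-1, xmax=0, ymax=15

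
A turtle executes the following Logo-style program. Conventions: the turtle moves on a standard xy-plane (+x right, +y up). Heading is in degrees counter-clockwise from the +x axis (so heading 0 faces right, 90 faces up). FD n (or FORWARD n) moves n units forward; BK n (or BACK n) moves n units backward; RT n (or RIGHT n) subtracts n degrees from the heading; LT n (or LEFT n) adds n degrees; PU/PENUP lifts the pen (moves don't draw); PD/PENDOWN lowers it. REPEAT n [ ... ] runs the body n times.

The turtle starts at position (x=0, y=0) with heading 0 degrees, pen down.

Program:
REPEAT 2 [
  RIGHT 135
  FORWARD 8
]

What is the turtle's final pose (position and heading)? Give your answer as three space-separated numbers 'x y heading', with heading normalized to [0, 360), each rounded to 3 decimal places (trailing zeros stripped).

Answer: -5.657 2.343 90

Derivation:
Executing turtle program step by step:
Start: pos=(0,0), heading=0, pen down
REPEAT 2 [
  -- iteration 1/2 --
  RT 135: heading 0 -> 225
  FD 8: (0,0) -> (-5.657,-5.657) [heading=225, draw]
  -- iteration 2/2 --
  RT 135: heading 225 -> 90
  FD 8: (-5.657,-5.657) -> (-5.657,2.343) [heading=90, draw]
]
Final: pos=(-5.657,2.343), heading=90, 2 segment(s) drawn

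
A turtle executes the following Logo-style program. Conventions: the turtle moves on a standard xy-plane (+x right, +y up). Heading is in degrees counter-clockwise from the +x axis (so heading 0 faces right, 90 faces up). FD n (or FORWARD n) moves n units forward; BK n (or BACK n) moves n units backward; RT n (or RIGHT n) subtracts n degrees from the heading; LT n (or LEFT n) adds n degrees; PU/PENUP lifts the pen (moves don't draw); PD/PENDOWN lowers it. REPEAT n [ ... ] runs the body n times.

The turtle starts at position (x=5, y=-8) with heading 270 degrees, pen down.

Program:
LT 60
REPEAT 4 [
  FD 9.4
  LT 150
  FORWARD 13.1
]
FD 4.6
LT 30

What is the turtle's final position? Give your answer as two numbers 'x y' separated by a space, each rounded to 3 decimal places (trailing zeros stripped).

Executing turtle program step by step:
Start: pos=(5,-8), heading=270, pen down
LT 60: heading 270 -> 330
REPEAT 4 [
  -- iteration 1/4 --
  FD 9.4: (5,-8) -> (13.141,-12.7) [heading=330, draw]
  LT 150: heading 330 -> 120
  FD 13.1: (13.141,-12.7) -> (6.591,-1.355) [heading=120, draw]
  -- iteration 2/4 --
  FD 9.4: (6.591,-1.355) -> (1.891,6.786) [heading=120, draw]
  LT 150: heading 120 -> 270
  FD 13.1: (1.891,6.786) -> (1.891,-6.314) [heading=270, draw]
  -- iteration 3/4 --
  FD 9.4: (1.891,-6.314) -> (1.891,-15.714) [heading=270, draw]
  LT 150: heading 270 -> 60
  FD 13.1: (1.891,-15.714) -> (8.441,-4.369) [heading=60, draw]
  -- iteration 4/4 --
  FD 9.4: (8.441,-4.369) -> (13.141,3.771) [heading=60, draw]
  LT 150: heading 60 -> 210
  FD 13.1: (13.141,3.771) -> (1.796,-2.779) [heading=210, draw]
]
FD 4.6: (1.796,-2.779) -> (-2.188,-5.079) [heading=210, draw]
LT 30: heading 210 -> 240
Final: pos=(-2.188,-5.079), heading=240, 9 segment(s) drawn

Answer: -2.188 -5.079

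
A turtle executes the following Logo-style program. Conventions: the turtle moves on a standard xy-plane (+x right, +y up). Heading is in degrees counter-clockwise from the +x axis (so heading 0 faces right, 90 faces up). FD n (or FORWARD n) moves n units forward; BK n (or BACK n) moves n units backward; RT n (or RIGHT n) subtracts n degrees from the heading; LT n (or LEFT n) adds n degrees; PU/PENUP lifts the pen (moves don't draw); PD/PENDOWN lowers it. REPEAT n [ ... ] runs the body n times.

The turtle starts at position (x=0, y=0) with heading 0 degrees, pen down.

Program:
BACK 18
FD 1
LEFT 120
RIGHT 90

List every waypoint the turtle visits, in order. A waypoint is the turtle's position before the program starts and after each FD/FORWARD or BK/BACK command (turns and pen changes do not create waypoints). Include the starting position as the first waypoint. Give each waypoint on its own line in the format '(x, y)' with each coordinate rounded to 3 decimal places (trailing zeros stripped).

Answer: (0, 0)
(-18, 0)
(-17, 0)

Derivation:
Executing turtle program step by step:
Start: pos=(0,0), heading=0, pen down
BK 18: (0,0) -> (-18,0) [heading=0, draw]
FD 1: (-18,0) -> (-17,0) [heading=0, draw]
LT 120: heading 0 -> 120
RT 90: heading 120 -> 30
Final: pos=(-17,0), heading=30, 2 segment(s) drawn
Waypoints (3 total):
(0, 0)
(-18, 0)
(-17, 0)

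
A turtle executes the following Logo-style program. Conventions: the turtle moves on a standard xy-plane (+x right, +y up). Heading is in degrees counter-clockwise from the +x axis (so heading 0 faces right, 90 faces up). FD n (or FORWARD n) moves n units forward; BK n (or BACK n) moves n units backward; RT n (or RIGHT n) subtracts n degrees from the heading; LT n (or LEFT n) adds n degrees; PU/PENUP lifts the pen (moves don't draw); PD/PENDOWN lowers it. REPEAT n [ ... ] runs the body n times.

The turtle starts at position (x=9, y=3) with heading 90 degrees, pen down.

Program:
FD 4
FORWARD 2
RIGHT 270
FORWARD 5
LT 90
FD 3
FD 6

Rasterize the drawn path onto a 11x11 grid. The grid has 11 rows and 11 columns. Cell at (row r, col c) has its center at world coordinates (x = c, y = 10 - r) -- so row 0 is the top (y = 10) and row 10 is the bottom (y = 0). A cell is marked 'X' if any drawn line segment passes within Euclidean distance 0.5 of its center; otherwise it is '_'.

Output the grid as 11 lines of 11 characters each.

Segment 0: (9,3) -> (9,7)
Segment 1: (9,7) -> (9,9)
Segment 2: (9,9) -> (4,9)
Segment 3: (4,9) -> (4,6)
Segment 4: (4,6) -> (4,0)

Answer: ___________
____XXXXXX_
____X____X_
____X____X_
____X____X_
____X____X_
____X____X_
____X____X_
____X______
____X______
____X______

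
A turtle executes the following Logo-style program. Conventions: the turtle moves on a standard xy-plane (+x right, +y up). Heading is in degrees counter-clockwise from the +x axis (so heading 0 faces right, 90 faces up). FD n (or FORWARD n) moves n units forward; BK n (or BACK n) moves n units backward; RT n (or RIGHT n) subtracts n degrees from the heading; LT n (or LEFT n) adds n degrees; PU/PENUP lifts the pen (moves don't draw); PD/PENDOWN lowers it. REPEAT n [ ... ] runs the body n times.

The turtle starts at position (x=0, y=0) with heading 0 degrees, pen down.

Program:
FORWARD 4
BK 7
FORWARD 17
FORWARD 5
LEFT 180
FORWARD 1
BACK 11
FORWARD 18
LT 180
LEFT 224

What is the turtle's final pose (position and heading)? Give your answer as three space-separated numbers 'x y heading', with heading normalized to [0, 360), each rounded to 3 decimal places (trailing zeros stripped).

Executing turtle program step by step:
Start: pos=(0,0), heading=0, pen down
FD 4: (0,0) -> (4,0) [heading=0, draw]
BK 7: (4,0) -> (-3,0) [heading=0, draw]
FD 17: (-3,0) -> (14,0) [heading=0, draw]
FD 5: (14,0) -> (19,0) [heading=0, draw]
LT 180: heading 0 -> 180
FD 1: (19,0) -> (18,0) [heading=180, draw]
BK 11: (18,0) -> (29,0) [heading=180, draw]
FD 18: (29,0) -> (11,0) [heading=180, draw]
LT 180: heading 180 -> 0
LT 224: heading 0 -> 224
Final: pos=(11,0), heading=224, 7 segment(s) drawn

Answer: 11 0 224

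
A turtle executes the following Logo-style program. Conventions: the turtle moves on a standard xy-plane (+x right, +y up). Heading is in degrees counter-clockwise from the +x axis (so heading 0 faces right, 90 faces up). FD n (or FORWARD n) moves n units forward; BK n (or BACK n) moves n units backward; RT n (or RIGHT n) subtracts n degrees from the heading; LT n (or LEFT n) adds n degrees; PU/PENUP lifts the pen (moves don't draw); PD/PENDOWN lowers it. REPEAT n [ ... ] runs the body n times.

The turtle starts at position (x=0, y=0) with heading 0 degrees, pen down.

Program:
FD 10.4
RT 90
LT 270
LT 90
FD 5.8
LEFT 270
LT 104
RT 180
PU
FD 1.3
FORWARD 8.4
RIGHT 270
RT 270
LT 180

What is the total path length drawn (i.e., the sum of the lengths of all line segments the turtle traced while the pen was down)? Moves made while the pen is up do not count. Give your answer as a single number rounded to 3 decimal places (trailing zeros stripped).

Executing turtle program step by step:
Start: pos=(0,0), heading=0, pen down
FD 10.4: (0,0) -> (10.4,0) [heading=0, draw]
RT 90: heading 0 -> 270
LT 270: heading 270 -> 180
LT 90: heading 180 -> 270
FD 5.8: (10.4,0) -> (10.4,-5.8) [heading=270, draw]
LT 270: heading 270 -> 180
LT 104: heading 180 -> 284
RT 180: heading 284 -> 104
PU: pen up
FD 1.3: (10.4,-5.8) -> (10.086,-4.539) [heading=104, move]
FD 8.4: (10.086,-4.539) -> (8.053,3.612) [heading=104, move]
RT 270: heading 104 -> 194
RT 270: heading 194 -> 284
LT 180: heading 284 -> 104
Final: pos=(8.053,3.612), heading=104, 2 segment(s) drawn

Segment lengths:
  seg 1: (0,0) -> (10.4,0), length = 10.4
  seg 2: (10.4,0) -> (10.4,-5.8), length = 5.8
Total = 16.2

Answer: 16.2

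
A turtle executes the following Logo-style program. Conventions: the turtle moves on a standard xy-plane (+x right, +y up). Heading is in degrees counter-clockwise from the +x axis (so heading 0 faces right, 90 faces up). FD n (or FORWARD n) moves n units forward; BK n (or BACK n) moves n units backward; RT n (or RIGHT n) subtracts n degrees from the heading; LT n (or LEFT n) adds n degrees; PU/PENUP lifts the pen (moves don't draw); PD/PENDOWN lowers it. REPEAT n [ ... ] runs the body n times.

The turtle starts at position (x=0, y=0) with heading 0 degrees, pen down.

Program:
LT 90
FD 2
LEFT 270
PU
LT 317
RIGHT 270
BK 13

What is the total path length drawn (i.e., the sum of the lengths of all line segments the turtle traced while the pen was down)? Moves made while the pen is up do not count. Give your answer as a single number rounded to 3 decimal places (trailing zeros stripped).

Executing turtle program step by step:
Start: pos=(0,0), heading=0, pen down
LT 90: heading 0 -> 90
FD 2: (0,0) -> (0,2) [heading=90, draw]
LT 270: heading 90 -> 0
PU: pen up
LT 317: heading 0 -> 317
RT 270: heading 317 -> 47
BK 13: (0,2) -> (-8.866,-7.508) [heading=47, move]
Final: pos=(-8.866,-7.508), heading=47, 1 segment(s) drawn

Segment lengths:
  seg 1: (0,0) -> (0,2), length = 2
Total = 2

Answer: 2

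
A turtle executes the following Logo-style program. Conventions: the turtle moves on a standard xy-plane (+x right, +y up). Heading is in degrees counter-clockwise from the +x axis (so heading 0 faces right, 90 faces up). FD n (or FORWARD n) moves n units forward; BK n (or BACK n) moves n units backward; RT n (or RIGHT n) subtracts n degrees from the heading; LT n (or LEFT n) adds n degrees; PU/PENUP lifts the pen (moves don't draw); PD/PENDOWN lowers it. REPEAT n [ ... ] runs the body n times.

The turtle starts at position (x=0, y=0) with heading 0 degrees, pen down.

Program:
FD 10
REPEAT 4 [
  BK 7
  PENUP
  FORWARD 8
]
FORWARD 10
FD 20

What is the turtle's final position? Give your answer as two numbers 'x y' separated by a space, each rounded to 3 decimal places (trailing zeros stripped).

Executing turtle program step by step:
Start: pos=(0,0), heading=0, pen down
FD 10: (0,0) -> (10,0) [heading=0, draw]
REPEAT 4 [
  -- iteration 1/4 --
  BK 7: (10,0) -> (3,0) [heading=0, draw]
  PU: pen up
  FD 8: (3,0) -> (11,0) [heading=0, move]
  -- iteration 2/4 --
  BK 7: (11,0) -> (4,0) [heading=0, move]
  PU: pen up
  FD 8: (4,0) -> (12,0) [heading=0, move]
  -- iteration 3/4 --
  BK 7: (12,0) -> (5,0) [heading=0, move]
  PU: pen up
  FD 8: (5,0) -> (13,0) [heading=0, move]
  -- iteration 4/4 --
  BK 7: (13,0) -> (6,0) [heading=0, move]
  PU: pen up
  FD 8: (6,0) -> (14,0) [heading=0, move]
]
FD 10: (14,0) -> (24,0) [heading=0, move]
FD 20: (24,0) -> (44,0) [heading=0, move]
Final: pos=(44,0), heading=0, 2 segment(s) drawn

Answer: 44 0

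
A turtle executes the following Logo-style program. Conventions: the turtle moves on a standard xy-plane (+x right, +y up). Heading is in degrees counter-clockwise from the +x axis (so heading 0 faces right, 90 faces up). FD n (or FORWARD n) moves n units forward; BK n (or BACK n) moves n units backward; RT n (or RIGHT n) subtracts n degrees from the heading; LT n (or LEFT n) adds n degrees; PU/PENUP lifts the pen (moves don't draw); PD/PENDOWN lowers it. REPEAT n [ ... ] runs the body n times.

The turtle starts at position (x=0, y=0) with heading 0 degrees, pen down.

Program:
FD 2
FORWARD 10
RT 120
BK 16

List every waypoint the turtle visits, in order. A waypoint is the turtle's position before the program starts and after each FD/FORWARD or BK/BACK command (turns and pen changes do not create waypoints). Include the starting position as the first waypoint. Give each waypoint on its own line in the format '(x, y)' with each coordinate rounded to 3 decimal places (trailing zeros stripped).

Answer: (0, 0)
(2, 0)
(12, 0)
(20, 13.856)

Derivation:
Executing turtle program step by step:
Start: pos=(0,0), heading=0, pen down
FD 2: (0,0) -> (2,0) [heading=0, draw]
FD 10: (2,0) -> (12,0) [heading=0, draw]
RT 120: heading 0 -> 240
BK 16: (12,0) -> (20,13.856) [heading=240, draw]
Final: pos=(20,13.856), heading=240, 3 segment(s) drawn
Waypoints (4 total):
(0, 0)
(2, 0)
(12, 0)
(20, 13.856)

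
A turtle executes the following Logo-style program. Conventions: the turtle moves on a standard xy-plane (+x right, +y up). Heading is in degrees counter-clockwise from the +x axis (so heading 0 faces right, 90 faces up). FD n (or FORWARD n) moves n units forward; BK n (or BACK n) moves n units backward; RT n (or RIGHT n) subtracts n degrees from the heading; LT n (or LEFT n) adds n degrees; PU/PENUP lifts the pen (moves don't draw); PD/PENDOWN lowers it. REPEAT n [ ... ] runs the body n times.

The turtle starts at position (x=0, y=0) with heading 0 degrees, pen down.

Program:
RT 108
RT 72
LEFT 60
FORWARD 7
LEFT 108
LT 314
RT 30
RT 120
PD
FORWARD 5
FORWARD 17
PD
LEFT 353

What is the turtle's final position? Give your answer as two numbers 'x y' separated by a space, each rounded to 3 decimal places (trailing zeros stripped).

Answer: -22.925 4.266

Derivation:
Executing turtle program step by step:
Start: pos=(0,0), heading=0, pen down
RT 108: heading 0 -> 252
RT 72: heading 252 -> 180
LT 60: heading 180 -> 240
FD 7: (0,0) -> (-3.5,-6.062) [heading=240, draw]
LT 108: heading 240 -> 348
LT 314: heading 348 -> 302
RT 30: heading 302 -> 272
RT 120: heading 272 -> 152
PD: pen down
FD 5: (-3.5,-6.062) -> (-7.915,-3.715) [heading=152, draw]
FD 17: (-7.915,-3.715) -> (-22.925,4.266) [heading=152, draw]
PD: pen down
LT 353: heading 152 -> 145
Final: pos=(-22.925,4.266), heading=145, 3 segment(s) drawn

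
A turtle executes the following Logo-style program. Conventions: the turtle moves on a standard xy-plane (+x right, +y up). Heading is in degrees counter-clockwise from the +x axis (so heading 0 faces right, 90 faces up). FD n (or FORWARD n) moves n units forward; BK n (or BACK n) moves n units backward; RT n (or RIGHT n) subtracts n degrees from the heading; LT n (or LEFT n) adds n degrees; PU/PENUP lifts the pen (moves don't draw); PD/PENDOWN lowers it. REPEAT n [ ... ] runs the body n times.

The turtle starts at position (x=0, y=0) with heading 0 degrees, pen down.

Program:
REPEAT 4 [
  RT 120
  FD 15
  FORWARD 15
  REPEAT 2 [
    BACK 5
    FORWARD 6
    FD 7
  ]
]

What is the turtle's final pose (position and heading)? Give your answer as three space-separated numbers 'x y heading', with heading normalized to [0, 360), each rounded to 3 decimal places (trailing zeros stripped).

Answer: -23 -39.837 240

Derivation:
Executing turtle program step by step:
Start: pos=(0,0), heading=0, pen down
REPEAT 4 [
  -- iteration 1/4 --
  RT 120: heading 0 -> 240
  FD 15: (0,0) -> (-7.5,-12.99) [heading=240, draw]
  FD 15: (-7.5,-12.99) -> (-15,-25.981) [heading=240, draw]
  REPEAT 2 [
    -- iteration 1/2 --
    BK 5: (-15,-25.981) -> (-12.5,-21.651) [heading=240, draw]
    FD 6: (-12.5,-21.651) -> (-15.5,-26.847) [heading=240, draw]
    FD 7: (-15.5,-26.847) -> (-19,-32.909) [heading=240, draw]
    -- iteration 2/2 --
    BK 5: (-19,-32.909) -> (-16.5,-28.579) [heading=240, draw]
    FD 6: (-16.5,-28.579) -> (-19.5,-33.775) [heading=240, draw]
    FD 7: (-19.5,-33.775) -> (-23,-39.837) [heading=240, draw]
  ]
  -- iteration 2/4 --
  RT 120: heading 240 -> 120
  FD 15: (-23,-39.837) -> (-30.5,-26.847) [heading=120, draw]
  FD 15: (-30.5,-26.847) -> (-38,-13.856) [heading=120, draw]
  REPEAT 2 [
    -- iteration 1/2 --
    BK 5: (-38,-13.856) -> (-35.5,-18.187) [heading=120, draw]
    FD 6: (-35.5,-18.187) -> (-38.5,-12.99) [heading=120, draw]
    FD 7: (-38.5,-12.99) -> (-42,-6.928) [heading=120, draw]
    -- iteration 2/2 --
    BK 5: (-42,-6.928) -> (-39.5,-11.258) [heading=120, draw]
    FD 6: (-39.5,-11.258) -> (-42.5,-6.062) [heading=120, draw]
    FD 7: (-42.5,-6.062) -> (-46,0) [heading=120, draw]
  ]
  -- iteration 3/4 --
  RT 120: heading 120 -> 0
  FD 15: (-46,0) -> (-31,0) [heading=0, draw]
  FD 15: (-31,0) -> (-16,0) [heading=0, draw]
  REPEAT 2 [
    -- iteration 1/2 --
    BK 5: (-16,0) -> (-21,0) [heading=0, draw]
    FD 6: (-21,0) -> (-15,0) [heading=0, draw]
    FD 7: (-15,0) -> (-8,0) [heading=0, draw]
    -- iteration 2/2 --
    BK 5: (-8,0) -> (-13,0) [heading=0, draw]
    FD 6: (-13,0) -> (-7,0) [heading=0, draw]
    FD 7: (-7,0) -> (0,0) [heading=0, draw]
  ]
  -- iteration 4/4 --
  RT 120: heading 0 -> 240
  FD 15: (0,0) -> (-7.5,-12.99) [heading=240, draw]
  FD 15: (-7.5,-12.99) -> (-15,-25.981) [heading=240, draw]
  REPEAT 2 [
    -- iteration 1/2 --
    BK 5: (-15,-25.981) -> (-12.5,-21.651) [heading=240, draw]
    FD 6: (-12.5,-21.651) -> (-15.5,-26.847) [heading=240, draw]
    FD 7: (-15.5,-26.847) -> (-19,-32.909) [heading=240, draw]
    -- iteration 2/2 --
    BK 5: (-19,-32.909) -> (-16.5,-28.579) [heading=240, draw]
    FD 6: (-16.5,-28.579) -> (-19.5,-33.775) [heading=240, draw]
    FD 7: (-19.5,-33.775) -> (-23,-39.837) [heading=240, draw]
  ]
]
Final: pos=(-23,-39.837), heading=240, 32 segment(s) drawn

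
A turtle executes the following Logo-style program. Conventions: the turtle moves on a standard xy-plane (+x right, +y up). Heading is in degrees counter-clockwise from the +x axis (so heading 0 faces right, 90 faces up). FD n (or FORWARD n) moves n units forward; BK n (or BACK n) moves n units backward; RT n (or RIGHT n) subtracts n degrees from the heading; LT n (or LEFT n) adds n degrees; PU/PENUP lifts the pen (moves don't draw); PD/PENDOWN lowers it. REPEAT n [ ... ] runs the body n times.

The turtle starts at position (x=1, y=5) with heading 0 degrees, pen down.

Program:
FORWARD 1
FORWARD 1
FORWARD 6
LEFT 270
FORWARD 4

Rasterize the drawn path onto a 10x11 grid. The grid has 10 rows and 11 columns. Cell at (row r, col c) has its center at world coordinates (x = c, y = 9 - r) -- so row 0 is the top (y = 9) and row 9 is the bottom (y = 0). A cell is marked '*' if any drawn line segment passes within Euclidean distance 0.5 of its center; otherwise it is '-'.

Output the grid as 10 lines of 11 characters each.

Segment 0: (1,5) -> (2,5)
Segment 1: (2,5) -> (3,5)
Segment 2: (3,5) -> (9,5)
Segment 3: (9,5) -> (9,1)

Answer: -----------
-----------
-----------
-----------
-*********-
---------*-
---------*-
---------*-
---------*-
-----------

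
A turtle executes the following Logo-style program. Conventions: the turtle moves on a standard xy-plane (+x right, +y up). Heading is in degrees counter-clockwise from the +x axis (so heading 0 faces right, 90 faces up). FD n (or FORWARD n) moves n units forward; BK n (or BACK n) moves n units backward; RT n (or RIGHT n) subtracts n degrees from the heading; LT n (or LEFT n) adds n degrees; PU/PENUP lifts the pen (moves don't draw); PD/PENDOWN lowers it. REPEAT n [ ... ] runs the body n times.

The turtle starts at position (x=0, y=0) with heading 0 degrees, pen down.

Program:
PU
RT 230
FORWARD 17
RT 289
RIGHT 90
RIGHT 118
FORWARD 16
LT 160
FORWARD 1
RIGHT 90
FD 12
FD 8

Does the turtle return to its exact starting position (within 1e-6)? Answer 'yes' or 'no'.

Executing turtle program step by step:
Start: pos=(0,0), heading=0, pen down
PU: pen up
RT 230: heading 0 -> 130
FD 17: (0,0) -> (-10.927,13.023) [heading=130, move]
RT 289: heading 130 -> 201
RT 90: heading 201 -> 111
RT 118: heading 111 -> 353
FD 16: (-10.927,13.023) -> (4.953,11.073) [heading=353, move]
LT 160: heading 353 -> 153
FD 1: (4.953,11.073) -> (4.062,11.527) [heading=153, move]
RT 90: heading 153 -> 63
FD 12: (4.062,11.527) -> (9.51,22.219) [heading=63, move]
FD 8: (9.51,22.219) -> (13.142,29.347) [heading=63, move]
Final: pos=(13.142,29.347), heading=63, 0 segment(s) drawn

Start position: (0, 0)
Final position: (13.142, 29.347)
Distance = 32.155; >= 1e-6 -> NOT closed

Answer: no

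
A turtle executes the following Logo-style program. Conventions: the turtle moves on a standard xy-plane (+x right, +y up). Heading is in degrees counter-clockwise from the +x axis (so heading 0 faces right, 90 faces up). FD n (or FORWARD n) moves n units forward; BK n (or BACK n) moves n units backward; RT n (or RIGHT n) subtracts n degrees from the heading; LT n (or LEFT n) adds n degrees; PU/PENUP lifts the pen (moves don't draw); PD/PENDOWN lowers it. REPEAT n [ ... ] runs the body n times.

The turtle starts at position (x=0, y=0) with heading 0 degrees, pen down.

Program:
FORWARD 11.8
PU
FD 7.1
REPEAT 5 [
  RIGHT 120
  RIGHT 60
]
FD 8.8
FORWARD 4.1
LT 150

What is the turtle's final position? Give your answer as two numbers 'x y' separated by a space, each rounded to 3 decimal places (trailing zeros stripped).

Answer: 6 0

Derivation:
Executing turtle program step by step:
Start: pos=(0,0), heading=0, pen down
FD 11.8: (0,0) -> (11.8,0) [heading=0, draw]
PU: pen up
FD 7.1: (11.8,0) -> (18.9,0) [heading=0, move]
REPEAT 5 [
  -- iteration 1/5 --
  RT 120: heading 0 -> 240
  RT 60: heading 240 -> 180
  -- iteration 2/5 --
  RT 120: heading 180 -> 60
  RT 60: heading 60 -> 0
  -- iteration 3/5 --
  RT 120: heading 0 -> 240
  RT 60: heading 240 -> 180
  -- iteration 4/5 --
  RT 120: heading 180 -> 60
  RT 60: heading 60 -> 0
  -- iteration 5/5 --
  RT 120: heading 0 -> 240
  RT 60: heading 240 -> 180
]
FD 8.8: (18.9,0) -> (10.1,0) [heading=180, move]
FD 4.1: (10.1,0) -> (6,0) [heading=180, move]
LT 150: heading 180 -> 330
Final: pos=(6,0), heading=330, 1 segment(s) drawn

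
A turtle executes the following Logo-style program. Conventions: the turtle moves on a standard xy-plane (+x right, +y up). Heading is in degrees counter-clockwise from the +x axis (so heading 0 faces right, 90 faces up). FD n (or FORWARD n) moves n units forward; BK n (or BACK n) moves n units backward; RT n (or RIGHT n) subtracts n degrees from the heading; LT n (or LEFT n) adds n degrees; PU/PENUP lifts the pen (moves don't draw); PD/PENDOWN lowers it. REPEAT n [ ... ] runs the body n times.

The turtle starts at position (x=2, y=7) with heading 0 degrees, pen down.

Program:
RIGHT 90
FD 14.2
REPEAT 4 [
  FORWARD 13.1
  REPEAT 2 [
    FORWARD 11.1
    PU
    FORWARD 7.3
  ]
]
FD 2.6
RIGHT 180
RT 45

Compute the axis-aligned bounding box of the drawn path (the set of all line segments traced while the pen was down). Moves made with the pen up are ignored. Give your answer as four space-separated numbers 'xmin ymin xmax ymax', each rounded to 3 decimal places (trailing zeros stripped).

Answer: 2 -31.4 2 7

Derivation:
Executing turtle program step by step:
Start: pos=(2,7), heading=0, pen down
RT 90: heading 0 -> 270
FD 14.2: (2,7) -> (2,-7.2) [heading=270, draw]
REPEAT 4 [
  -- iteration 1/4 --
  FD 13.1: (2,-7.2) -> (2,-20.3) [heading=270, draw]
  REPEAT 2 [
    -- iteration 1/2 --
    FD 11.1: (2,-20.3) -> (2,-31.4) [heading=270, draw]
    PU: pen up
    FD 7.3: (2,-31.4) -> (2,-38.7) [heading=270, move]
    -- iteration 2/2 --
    FD 11.1: (2,-38.7) -> (2,-49.8) [heading=270, move]
    PU: pen up
    FD 7.3: (2,-49.8) -> (2,-57.1) [heading=270, move]
  ]
  -- iteration 2/4 --
  FD 13.1: (2,-57.1) -> (2,-70.2) [heading=270, move]
  REPEAT 2 [
    -- iteration 1/2 --
    FD 11.1: (2,-70.2) -> (2,-81.3) [heading=270, move]
    PU: pen up
    FD 7.3: (2,-81.3) -> (2,-88.6) [heading=270, move]
    -- iteration 2/2 --
    FD 11.1: (2,-88.6) -> (2,-99.7) [heading=270, move]
    PU: pen up
    FD 7.3: (2,-99.7) -> (2,-107) [heading=270, move]
  ]
  -- iteration 3/4 --
  FD 13.1: (2,-107) -> (2,-120.1) [heading=270, move]
  REPEAT 2 [
    -- iteration 1/2 --
    FD 11.1: (2,-120.1) -> (2,-131.2) [heading=270, move]
    PU: pen up
    FD 7.3: (2,-131.2) -> (2,-138.5) [heading=270, move]
    -- iteration 2/2 --
    FD 11.1: (2,-138.5) -> (2,-149.6) [heading=270, move]
    PU: pen up
    FD 7.3: (2,-149.6) -> (2,-156.9) [heading=270, move]
  ]
  -- iteration 4/4 --
  FD 13.1: (2,-156.9) -> (2,-170) [heading=270, move]
  REPEAT 2 [
    -- iteration 1/2 --
    FD 11.1: (2,-170) -> (2,-181.1) [heading=270, move]
    PU: pen up
    FD 7.3: (2,-181.1) -> (2,-188.4) [heading=270, move]
    -- iteration 2/2 --
    FD 11.1: (2,-188.4) -> (2,-199.5) [heading=270, move]
    PU: pen up
    FD 7.3: (2,-199.5) -> (2,-206.8) [heading=270, move]
  ]
]
FD 2.6: (2,-206.8) -> (2,-209.4) [heading=270, move]
RT 180: heading 270 -> 90
RT 45: heading 90 -> 45
Final: pos=(2,-209.4), heading=45, 3 segment(s) drawn

Segment endpoints: x in {2, 2, 2, 2}, y in {-31.4, -20.3, -7.2, 7}
xmin=2, ymin=-31.4, xmax=2, ymax=7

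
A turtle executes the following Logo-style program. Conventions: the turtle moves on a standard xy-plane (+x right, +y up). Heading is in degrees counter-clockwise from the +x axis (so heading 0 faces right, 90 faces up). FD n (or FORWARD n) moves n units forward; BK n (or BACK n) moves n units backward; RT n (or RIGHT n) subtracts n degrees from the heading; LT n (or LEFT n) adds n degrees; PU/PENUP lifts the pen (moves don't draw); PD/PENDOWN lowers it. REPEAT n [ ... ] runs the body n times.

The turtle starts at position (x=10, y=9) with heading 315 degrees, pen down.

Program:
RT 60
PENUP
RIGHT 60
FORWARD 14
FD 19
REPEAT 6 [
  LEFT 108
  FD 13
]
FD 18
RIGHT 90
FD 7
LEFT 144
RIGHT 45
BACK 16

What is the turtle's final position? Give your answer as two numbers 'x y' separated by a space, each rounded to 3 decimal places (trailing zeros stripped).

Executing turtle program step by step:
Start: pos=(10,9), heading=315, pen down
RT 60: heading 315 -> 255
PU: pen up
RT 60: heading 255 -> 195
FD 14: (10,9) -> (-3.523,5.377) [heading=195, move]
FD 19: (-3.523,5.377) -> (-21.876,0.459) [heading=195, move]
REPEAT 6 [
  -- iteration 1/6 --
  LT 108: heading 195 -> 303
  FD 13: (-21.876,0.459) -> (-14.795,-10.444) [heading=303, move]
  -- iteration 2/6 --
  LT 108: heading 303 -> 51
  FD 13: (-14.795,-10.444) -> (-6.614,-0.341) [heading=51, move]
  -- iteration 3/6 --
  LT 108: heading 51 -> 159
  FD 13: (-6.614,-0.341) -> (-18.751,4.318) [heading=159, move]
  -- iteration 4/6 --
  LT 108: heading 159 -> 267
  FD 13: (-18.751,4.318) -> (-19.431,-8.664) [heading=267, move]
  -- iteration 5/6 --
  LT 108: heading 267 -> 15
  FD 13: (-19.431,-8.664) -> (-6.874,-5.3) [heading=15, move]
  -- iteration 6/6 --
  LT 108: heading 15 -> 123
  FD 13: (-6.874,-5.3) -> (-13.954,5.603) [heading=123, move]
]
FD 18: (-13.954,5.603) -> (-23.758,20.699) [heading=123, move]
RT 90: heading 123 -> 33
FD 7: (-23.758,20.699) -> (-17.887,24.512) [heading=33, move]
LT 144: heading 33 -> 177
RT 45: heading 177 -> 132
BK 16: (-17.887,24.512) -> (-7.181,12.621) [heading=132, move]
Final: pos=(-7.181,12.621), heading=132, 0 segment(s) drawn

Answer: -7.181 12.621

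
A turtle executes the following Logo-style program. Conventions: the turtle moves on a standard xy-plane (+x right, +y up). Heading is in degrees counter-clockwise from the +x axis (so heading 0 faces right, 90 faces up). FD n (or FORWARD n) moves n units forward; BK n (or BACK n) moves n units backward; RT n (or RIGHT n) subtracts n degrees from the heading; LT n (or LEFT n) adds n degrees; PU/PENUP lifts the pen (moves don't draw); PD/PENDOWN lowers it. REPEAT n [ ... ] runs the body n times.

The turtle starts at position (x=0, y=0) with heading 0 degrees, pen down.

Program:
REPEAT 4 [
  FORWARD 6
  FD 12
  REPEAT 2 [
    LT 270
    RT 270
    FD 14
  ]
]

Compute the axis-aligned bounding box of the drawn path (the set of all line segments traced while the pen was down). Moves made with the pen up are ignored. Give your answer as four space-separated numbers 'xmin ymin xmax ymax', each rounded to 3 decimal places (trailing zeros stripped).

Executing turtle program step by step:
Start: pos=(0,0), heading=0, pen down
REPEAT 4 [
  -- iteration 1/4 --
  FD 6: (0,0) -> (6,0) [heading=0, draw]
  FD 12: (6,0) -> (18,0) [heading=0, draw]
  REPEAT 2 [
    -- iteration 1/2 --
    LT 270: heading 0 -> 270
    RT 270: heading 270 -> 0
    FD 14: (18,0) -> (32,0) [heading=0, draw]
    -- iteration 2/2 --
    LT 270: heading 0 -> 270
    RT 270: heading 270 -> 0
    FD 14: (32,0) -> (46,0) [heading=0, draw]
  ]
  -- iteration 2/4 --
  FD 6: (46,0) -> (52,0) [heading=0, draw]
  FD 12: (52,0) -> (64,0) [heading=0, draw]
  REPEAT 2 [
    -- iteration 1/2 --
    LT 270: heading 0 -> 270
    RT 270: heading 270 -> 0
    FD 14: (64,0) -> (78,0) [heading=0, draw]
    -- iteration 2/2 --
    LT 270: heading 0 -> 270
    RT 270: heading 270 -> 0
    FD 14: (78,0) -> (92,0) [heading=0, draw]
  ]
  -- iteration 3/4 --
  FD 6: (92,0) -> (98,0) [heading=0, draw]
  FD 12: (98,0) -> (110,0) [heading=0, draw]
  REPEAT 2 [
    -- iteration 1/2 --
    LT 270: heading 0 -> 270
    RT 270: heading 270 -> 0
    FD 14: (110,0) -> (124,0) [heading=0, draw]
    -- iteration 2/2 --
    LT 270: heading 0 -> 270
    RT 270: heading 270 -> 0
    FD 14: (124,0) -> (138,0) [heading=0, draw]
  ]
  -- iteration 4/4 --
  FD 6: (138,0) -> (144,0) [heading=0, draw]
  FD 12: (144,0) -> (156,0) [heading=0, draw]
  REPEAT 2 [
    -- iteration 1/2 --
    LT 270: heading 0 -> 270
    RT 270: heading 270 -> 0
    FD 14: (156,0) -> (170,0) [heading=0, draw]
    -- iteration 2/2 --
    LT 270: heading 0 -> 270
    RT 270: heading 270 -> 0
    FD 14: (170,0) -> (184,0) [heading=0, draw]
  ]
]
Final: pos=(184,0), heading=0, 16 segment(s) drawn

Segment endpoints: x in {0, 6, 18, 32, 46, 52, 64, 78, 92, 98, 110, 124, 138, 144, 156, 170, 184}, y in {0}
xmin=0, ymin=0, xmax=184, ymax=0

Answer: 0 0 184 0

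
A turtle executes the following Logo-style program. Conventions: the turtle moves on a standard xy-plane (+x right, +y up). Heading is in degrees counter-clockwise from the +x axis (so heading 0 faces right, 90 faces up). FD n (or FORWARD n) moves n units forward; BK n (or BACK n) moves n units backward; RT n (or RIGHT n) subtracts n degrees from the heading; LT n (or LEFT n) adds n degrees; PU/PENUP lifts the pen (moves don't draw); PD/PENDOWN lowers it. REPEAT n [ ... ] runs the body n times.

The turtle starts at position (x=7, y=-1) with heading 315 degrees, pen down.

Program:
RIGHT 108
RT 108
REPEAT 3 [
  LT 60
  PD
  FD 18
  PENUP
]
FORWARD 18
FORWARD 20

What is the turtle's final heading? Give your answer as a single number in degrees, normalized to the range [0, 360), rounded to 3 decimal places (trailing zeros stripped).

Answer: 279

Derivation:
Executing turtle program step by step:
Start: pos=(7,-1), heading=315, pen down
RT 108: heading 315 -> 207
RT 108: heading 207 -> 99
REPEAT 3 [
  -- iteration 1/3 --
  LT 60: heading 99 -> 159
  PD: pen down
  FD 18: (7,-1) -> (-9.804,5.451) [heading=159, draw]
  PU: pen up
  -- iteration 2/3 --
  LT 60: heading 159 -> 219
  PD: pen down
  FD 18: (-9.804,5.451) -> (-23.793,-5.877) [heading=219, draw]
  PU: pen up
  -- iteration 3/3 --
  LT 60: heading 219 -> 279
  PD: pen down
  FD 18: (-23.793,-5.877) -> (-20.977,-23.656) [heading=279, draw]
  PU: pen up
]
FD 18: (-20.977,-23.656) -> (-18.161,-41.434) [heading=279, move]
FD 20: (-18.161,-41.434) -> (-15.033,-61.188) [heading=279, move]
Final: pos=(-15.033,-61.188), heading=279, 3 segment(s) drawn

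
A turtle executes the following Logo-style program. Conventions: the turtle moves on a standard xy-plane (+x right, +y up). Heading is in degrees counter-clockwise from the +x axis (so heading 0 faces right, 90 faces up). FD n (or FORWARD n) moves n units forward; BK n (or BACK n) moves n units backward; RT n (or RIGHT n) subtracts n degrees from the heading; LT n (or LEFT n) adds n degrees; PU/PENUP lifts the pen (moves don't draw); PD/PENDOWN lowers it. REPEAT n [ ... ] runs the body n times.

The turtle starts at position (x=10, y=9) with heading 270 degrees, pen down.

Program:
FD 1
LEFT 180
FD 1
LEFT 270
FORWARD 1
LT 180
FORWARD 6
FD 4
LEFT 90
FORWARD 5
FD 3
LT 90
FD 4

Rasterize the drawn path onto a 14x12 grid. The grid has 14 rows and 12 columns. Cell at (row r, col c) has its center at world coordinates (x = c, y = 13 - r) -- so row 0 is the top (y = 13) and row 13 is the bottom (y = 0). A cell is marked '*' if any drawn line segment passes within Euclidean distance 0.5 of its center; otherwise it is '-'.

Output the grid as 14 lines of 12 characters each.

Answer: ------------
------------
------------
------------
-***********
-*--------*-
-*----------
-*----------
-*----------
-*----------
-*----------
-*----------
-*****------
------------

Derivation:
Segment 0: (10,9) -> (10,8)
Segment 1: (10,8) -> (10,9)
Segment 2: (10,9) -> (11,9)
Segment 3: (11,9) -> (5,9)
Segment 4: (5,9) -> (1,9)
Segment 5: (1,9) -> (1,4)
Segment 6: (1,4) -> (1,1)
Segment 7: (1,1) -> (5,1)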